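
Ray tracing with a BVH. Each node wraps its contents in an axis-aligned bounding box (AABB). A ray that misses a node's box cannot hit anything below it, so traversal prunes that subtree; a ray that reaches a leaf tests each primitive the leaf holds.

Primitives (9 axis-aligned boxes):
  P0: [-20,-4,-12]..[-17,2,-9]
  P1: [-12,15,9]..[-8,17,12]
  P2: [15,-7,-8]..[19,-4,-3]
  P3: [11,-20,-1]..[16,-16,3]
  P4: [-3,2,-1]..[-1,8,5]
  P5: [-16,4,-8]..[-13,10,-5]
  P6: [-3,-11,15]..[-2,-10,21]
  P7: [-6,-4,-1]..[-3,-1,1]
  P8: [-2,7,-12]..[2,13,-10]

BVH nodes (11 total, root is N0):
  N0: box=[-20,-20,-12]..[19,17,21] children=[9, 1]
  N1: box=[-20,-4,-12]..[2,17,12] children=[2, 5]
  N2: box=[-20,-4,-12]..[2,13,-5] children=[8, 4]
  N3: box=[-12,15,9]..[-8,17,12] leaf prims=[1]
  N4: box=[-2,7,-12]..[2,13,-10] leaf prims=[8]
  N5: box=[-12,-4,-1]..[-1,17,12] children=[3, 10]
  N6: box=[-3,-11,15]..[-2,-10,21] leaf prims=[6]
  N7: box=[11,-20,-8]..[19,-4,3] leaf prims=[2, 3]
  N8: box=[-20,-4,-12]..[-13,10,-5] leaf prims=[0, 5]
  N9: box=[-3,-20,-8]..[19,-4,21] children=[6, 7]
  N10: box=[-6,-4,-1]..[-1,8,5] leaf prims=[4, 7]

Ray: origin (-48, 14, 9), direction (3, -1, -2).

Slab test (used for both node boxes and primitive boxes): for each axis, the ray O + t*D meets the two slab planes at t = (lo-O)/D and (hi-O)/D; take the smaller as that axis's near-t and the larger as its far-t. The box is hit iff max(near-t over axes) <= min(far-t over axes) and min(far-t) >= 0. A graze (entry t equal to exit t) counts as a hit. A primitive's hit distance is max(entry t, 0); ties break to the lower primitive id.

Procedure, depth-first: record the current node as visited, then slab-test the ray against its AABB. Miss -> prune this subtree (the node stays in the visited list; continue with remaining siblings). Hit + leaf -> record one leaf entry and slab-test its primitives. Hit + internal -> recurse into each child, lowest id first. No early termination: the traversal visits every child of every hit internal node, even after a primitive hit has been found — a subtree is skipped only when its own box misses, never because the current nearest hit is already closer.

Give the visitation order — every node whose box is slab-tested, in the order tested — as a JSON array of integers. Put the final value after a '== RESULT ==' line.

Trace the traversal:
N0 x:[28/3,67/3] y:[-3,34] z:[-6,21/2] -> hit [28/3,21/2], descend [1, 9]
  N1 x:[28/3,50/3] y:[-3,18] z:[-3/2,21/2] -> hit [28/3,21/2], descend [2, 5]
    N2 x:[28/3,50/3] y:[1,18] z:[7,21/2] -> hit [28/3,21/2], descend [4, 8]
      N4 x:[46/3,50/3] y:[1,7] z:[19/2,21/2] -> miss, prune
      N8 x:[28/3,35/3] y:[4,18] z:[7,21/2] -> hit [28/3,21/2] leaf, test {P0(miss), P5(miss)}
    N5 x:[12,47/3] y:[-3,18] z:[-3/2,5] -> miss, prune
  N9 x:[15,67/3] y:[18,34] z:[-6,17/2] -> miss, prune

Summary -> nodes [0, 1, 2, 4, 8, 5, 9]; box-tests=7; leaf-entries=1; first=miss

== RESULT ==
[0, 1, 2, 4, 8, 5, 9]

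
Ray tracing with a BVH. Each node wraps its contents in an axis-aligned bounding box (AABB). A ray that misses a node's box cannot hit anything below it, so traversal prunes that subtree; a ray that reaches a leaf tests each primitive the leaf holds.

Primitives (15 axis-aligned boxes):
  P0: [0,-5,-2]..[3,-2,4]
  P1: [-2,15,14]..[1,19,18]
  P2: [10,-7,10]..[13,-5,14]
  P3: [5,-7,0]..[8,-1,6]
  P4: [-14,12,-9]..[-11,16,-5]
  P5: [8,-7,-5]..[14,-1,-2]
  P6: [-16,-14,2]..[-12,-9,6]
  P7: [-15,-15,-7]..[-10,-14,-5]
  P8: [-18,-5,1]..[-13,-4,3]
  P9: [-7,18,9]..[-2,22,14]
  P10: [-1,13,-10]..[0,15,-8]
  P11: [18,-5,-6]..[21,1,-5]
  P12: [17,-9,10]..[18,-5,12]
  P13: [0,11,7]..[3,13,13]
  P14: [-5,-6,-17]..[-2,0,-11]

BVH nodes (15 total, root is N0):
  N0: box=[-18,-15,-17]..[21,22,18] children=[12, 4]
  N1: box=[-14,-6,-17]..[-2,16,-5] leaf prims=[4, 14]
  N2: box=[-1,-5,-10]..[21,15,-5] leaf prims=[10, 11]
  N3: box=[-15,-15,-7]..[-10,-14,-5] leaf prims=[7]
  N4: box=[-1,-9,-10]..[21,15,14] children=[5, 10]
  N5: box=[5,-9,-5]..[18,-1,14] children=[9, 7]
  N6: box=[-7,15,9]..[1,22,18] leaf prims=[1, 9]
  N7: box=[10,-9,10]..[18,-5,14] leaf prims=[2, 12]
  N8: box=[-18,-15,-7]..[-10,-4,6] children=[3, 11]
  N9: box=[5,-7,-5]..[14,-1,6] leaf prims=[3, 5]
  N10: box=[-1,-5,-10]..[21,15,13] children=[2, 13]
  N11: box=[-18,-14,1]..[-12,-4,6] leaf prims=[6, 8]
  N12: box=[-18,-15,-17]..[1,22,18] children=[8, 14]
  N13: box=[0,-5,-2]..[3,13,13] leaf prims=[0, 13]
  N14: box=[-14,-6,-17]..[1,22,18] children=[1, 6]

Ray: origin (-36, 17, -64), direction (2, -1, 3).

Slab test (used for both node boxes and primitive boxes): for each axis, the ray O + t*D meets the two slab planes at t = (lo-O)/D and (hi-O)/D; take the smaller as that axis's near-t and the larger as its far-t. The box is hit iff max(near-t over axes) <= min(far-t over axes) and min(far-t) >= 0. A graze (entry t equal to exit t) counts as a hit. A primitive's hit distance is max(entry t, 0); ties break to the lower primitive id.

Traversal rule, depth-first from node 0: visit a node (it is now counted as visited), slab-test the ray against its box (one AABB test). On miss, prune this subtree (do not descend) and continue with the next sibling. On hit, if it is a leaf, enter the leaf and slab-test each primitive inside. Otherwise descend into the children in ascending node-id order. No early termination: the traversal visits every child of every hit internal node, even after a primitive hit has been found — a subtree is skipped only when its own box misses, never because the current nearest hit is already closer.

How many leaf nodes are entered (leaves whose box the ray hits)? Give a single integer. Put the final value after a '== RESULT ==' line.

Traverse from the root:
N0 x:[9,57/2] y:[-5,32] z:[47/3,82/3] -> hit [47/3,82/3], descend [4, 12]
  N4 x:[35/2,57/2] y:[2,26] z:[18,26] -> hit [18,26], descend [5, 10]
    N5 x:[41/2,27] y:[18,26] z:[59/3,26] -> hit [41/2,26], descend [7, 9]
      N7 x:[23,27] y:[22,26] z:[74/3,26] -> hit [74/3,26] leaf, test {P2(miss), P12(miss)}
      N9 x:[41/2,25] y:[18,24] z:[59/3,70/3] -> hit [41/2,70/3] leaf, test {P3@t=64/3, P5(miss)}
    N10 x:[35/2,57/2] y:[2,22] z:[18,77/3] -> hit [18,22], descend [2, 13]
      N2 x:[35/2,57/2] y:[2,22] z:[18,59/3] -> hit [18,59/3] leaf, test {P10(miss), P11(miss)}
      N13 x:[18,39/2] y:[4,22] z:[62/3,77/3] -> miss, prune
  N12 x:[9,37/2] y:[-5,32] z:[47/3,82/3] -> hit [47/3,37/2], descend [8, 14]
    N8 x:[9,13] y:[21,32] z:[19,70/3] -> miss, prune
    N14 x:[11,37/2] y:[-5,23] z:[47/3,82/3] -> hit [47/3,37/2], descend [1, 6]
      N1 x:[11,17] y:[1,23] z:[47/3,59/3] -> hit [47/3,17] leaf, test {P4(miss), P14@t=17}
      N6 x:[29/2,37/2] y:[-5,2] z:[73/3,82/3] -> miss, prune

order=[0, 4, 5, 7, 9, 10, 2, 13, 12, 8, 14, 1, 6]  |boxes|=13  |leaves|=4  hit=P14

== RESULT ==
4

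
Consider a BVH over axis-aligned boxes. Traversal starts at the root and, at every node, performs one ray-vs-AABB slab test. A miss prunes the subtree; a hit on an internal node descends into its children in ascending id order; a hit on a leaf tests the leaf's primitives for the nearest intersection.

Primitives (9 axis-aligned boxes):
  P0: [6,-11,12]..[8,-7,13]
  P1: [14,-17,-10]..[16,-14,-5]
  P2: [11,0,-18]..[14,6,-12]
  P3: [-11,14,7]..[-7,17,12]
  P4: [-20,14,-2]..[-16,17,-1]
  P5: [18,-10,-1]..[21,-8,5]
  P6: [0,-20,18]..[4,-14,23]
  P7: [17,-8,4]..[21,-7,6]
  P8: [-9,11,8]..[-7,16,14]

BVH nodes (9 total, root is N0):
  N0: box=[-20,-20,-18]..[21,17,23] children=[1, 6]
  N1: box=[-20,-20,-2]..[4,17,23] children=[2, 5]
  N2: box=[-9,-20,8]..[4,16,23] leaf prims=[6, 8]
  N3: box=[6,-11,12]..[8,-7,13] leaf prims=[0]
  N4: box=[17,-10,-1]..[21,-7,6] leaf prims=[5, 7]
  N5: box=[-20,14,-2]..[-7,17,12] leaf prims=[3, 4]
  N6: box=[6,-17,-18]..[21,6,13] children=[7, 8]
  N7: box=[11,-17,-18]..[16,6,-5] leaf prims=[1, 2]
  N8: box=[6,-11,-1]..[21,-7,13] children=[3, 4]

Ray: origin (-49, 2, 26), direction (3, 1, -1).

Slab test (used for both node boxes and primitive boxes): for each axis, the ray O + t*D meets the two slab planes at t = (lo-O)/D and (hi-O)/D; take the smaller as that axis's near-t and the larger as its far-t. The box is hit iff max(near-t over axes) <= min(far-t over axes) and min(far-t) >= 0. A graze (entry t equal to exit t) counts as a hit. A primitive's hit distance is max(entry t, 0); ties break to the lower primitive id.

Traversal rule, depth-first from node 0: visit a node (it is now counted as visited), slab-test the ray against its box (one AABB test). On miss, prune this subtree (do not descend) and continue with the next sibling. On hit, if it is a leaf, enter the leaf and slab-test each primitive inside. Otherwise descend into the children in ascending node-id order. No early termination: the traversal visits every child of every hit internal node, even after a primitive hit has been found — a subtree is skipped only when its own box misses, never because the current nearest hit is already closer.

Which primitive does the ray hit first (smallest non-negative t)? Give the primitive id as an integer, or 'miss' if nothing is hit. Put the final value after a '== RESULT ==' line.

Traverse from the root:
N0 x:[29/3,70/3] y:[-22,15] z:[3,44] -> hit [29/3,15], descend [1, 6]
  N1 x:[29/3,53/3] y:[-22,15] z:[3,28] -> hit [29/3,15], descend [2, 5]
    N2 x:[40/3,53/3] y:[-22,14] z:[3,18] -> hit [40/3,14] leaf, test {P6(miss), P8@t=40/3}
    N5 x:[29/3,14] y:[12,15] z:[14,28] -> hit [14,14] leaf, test {P3@t=14, P4(miss)}
  N6 x:[55/3,70/3] y:[-19,4] z:[13,44] -> miss, prune

order=[0, 1, 2, 5, 6]  |boxes|=5  |leaves|=2  hit=P8

== RESULT ==
8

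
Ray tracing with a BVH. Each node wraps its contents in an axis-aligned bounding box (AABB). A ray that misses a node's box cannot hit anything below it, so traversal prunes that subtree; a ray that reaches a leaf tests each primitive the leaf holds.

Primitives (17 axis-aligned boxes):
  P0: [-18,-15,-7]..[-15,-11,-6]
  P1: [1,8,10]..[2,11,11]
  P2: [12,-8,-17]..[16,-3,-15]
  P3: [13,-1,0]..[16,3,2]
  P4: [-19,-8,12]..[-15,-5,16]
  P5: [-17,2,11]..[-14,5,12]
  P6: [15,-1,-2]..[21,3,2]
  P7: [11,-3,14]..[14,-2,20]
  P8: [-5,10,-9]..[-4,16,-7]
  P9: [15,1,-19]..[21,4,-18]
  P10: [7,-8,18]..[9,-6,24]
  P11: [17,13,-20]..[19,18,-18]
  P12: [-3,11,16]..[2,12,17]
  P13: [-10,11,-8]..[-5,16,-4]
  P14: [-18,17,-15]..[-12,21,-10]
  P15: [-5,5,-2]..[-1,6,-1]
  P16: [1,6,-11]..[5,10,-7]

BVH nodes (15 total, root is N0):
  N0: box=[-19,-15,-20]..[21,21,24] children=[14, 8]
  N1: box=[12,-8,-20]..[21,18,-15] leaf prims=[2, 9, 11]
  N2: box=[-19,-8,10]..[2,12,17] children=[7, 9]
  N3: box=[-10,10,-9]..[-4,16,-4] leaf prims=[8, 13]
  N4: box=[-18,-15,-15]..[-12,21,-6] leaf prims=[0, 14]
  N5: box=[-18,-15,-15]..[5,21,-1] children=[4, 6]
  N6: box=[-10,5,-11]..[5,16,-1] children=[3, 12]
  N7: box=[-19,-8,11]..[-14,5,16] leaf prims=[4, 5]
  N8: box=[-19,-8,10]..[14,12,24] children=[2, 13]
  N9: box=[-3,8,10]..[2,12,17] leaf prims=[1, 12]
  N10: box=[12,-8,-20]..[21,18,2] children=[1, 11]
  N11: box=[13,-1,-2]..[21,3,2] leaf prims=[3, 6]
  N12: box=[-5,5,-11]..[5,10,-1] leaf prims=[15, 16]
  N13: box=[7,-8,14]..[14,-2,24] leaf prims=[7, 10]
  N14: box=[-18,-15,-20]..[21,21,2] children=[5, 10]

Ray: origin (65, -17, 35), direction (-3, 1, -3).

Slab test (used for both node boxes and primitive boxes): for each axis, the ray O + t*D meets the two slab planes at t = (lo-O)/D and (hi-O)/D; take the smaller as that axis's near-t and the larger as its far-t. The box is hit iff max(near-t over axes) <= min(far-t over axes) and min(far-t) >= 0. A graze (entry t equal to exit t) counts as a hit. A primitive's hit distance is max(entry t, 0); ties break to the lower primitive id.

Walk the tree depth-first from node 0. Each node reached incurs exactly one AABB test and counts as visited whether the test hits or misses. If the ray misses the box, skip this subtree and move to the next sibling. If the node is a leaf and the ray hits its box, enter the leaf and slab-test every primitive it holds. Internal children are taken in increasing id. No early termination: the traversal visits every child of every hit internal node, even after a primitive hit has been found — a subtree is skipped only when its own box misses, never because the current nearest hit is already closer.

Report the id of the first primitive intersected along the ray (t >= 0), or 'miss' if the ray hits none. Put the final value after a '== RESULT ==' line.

Trace the traversal:
N0 x:[44/3,28] y:[2,38] z:[11/3,55/3] -> hit [44/3,55/3], descend [8, 14]
  N8 x:[17,28] y:[9,29] z:[11/3,25/3] -> miss, prune
  N14 x:[44/3,83/3] y:[2,38] z:[11,55/3] -> hit [44/3,55/3], descend [5, 10]
    N5 x:[20,83/3] y:[2,38] z:[12,50/3] -> miss, prune
    N10 x:[44/3,53/3] y:[9,35] z:[11,55/3] -> hit [44/3,53/3], descend [1, 11]
      N1 x:[44/3,53/3] y:[9,35] z:[50/3,55/3] -> hit [50/3,53/3] leaf, test {P2(miss), P9(miss), P11(miss)}
      N11 x:[44/3,52/3] y:[16,20] z:[11,37/3] -> miss, prune

order=[0, 8, 14, 5, 10, 1, 11]  |boxes|=7  |leaves|=1  hit=miss

== RESULT ==
miss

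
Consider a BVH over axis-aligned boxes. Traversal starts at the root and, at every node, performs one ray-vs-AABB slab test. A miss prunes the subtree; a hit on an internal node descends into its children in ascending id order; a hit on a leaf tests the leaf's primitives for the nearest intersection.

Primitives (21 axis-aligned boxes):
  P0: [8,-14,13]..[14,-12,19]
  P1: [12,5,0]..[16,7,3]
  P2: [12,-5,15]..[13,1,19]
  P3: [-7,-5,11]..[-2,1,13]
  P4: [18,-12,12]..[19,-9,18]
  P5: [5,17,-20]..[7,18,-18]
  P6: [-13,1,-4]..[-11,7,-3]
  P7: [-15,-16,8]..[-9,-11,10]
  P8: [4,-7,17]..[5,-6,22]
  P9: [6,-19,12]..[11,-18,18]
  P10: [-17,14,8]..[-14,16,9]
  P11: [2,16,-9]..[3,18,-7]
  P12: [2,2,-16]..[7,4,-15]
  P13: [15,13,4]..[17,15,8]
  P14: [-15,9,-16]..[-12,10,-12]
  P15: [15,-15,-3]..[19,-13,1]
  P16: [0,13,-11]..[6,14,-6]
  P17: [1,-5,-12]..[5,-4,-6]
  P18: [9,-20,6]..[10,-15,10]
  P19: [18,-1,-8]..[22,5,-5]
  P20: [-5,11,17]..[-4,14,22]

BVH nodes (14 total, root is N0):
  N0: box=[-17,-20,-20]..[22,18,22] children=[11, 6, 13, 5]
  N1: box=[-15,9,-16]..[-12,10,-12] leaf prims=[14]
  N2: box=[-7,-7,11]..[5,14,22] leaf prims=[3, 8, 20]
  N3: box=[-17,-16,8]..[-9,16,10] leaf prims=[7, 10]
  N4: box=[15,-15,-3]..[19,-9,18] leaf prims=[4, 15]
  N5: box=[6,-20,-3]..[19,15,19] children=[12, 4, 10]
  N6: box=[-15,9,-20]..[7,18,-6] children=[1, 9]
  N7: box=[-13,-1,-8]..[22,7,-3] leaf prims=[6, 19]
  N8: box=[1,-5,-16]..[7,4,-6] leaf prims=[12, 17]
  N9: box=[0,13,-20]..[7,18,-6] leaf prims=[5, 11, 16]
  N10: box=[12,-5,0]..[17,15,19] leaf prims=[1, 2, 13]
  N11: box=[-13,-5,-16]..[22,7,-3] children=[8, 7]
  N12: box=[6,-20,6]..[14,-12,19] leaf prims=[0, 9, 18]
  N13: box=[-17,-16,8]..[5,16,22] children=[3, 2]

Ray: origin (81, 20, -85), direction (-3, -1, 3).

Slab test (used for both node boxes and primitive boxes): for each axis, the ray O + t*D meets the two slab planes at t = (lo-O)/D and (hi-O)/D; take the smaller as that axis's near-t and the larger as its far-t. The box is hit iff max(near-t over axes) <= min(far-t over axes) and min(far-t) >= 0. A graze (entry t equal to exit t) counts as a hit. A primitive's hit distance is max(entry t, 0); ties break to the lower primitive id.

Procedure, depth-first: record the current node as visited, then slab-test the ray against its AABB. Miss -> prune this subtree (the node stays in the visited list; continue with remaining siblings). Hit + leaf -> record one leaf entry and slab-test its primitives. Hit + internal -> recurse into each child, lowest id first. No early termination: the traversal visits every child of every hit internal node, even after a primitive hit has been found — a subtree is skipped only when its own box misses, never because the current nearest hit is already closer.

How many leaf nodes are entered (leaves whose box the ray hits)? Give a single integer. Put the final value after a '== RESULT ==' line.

Traverse from the root:
N0 x:[59/3,98/3] y:[2,40] z:[65/3,107/3] -> hit [65/3,98/3], descend [5, 6, 11, 13]
  N5 x:[62/3,25] y:[5,40] z:[82/3,104/3] -> miss, prune
  N6 x:[74/3,32] y:[2,11] z:[65/3,79/3] -> miss, prune
  N11 x:[59/3,94/3] y:[13,25] z:[23,82/3] -> hit [23,25], descend [7, 8]
    N7 x:[59/3,94/3] y:[13,21] z:[77/3,82/3] -> miss, prune
    N8 x:[74/3,80/3] y:[16,25] z:[23,79/3] -> hit [74/3,25] leaf, test {P12(miss), P17(miss)}
  N13 x:[76/3,98/3] y:[4,36] z:[31,107/3] -> hit [31,98/3], descend [2, 3]
    N2 x:[76/3,88/3] y:[6,27] z:[32,107/3] -> miss, prune
    N3 x:[30,98/3] y:[4,36] z:[31,95/3] -> hit [31,95/3] leaf, test {P7@t=31, P10(miss)}

Visited [0, 5, 6, 11, 7, 8, 13, 2, 3]. Tests: 9 box, 2 leaf. Nearest: P7.

== RESULT ==
2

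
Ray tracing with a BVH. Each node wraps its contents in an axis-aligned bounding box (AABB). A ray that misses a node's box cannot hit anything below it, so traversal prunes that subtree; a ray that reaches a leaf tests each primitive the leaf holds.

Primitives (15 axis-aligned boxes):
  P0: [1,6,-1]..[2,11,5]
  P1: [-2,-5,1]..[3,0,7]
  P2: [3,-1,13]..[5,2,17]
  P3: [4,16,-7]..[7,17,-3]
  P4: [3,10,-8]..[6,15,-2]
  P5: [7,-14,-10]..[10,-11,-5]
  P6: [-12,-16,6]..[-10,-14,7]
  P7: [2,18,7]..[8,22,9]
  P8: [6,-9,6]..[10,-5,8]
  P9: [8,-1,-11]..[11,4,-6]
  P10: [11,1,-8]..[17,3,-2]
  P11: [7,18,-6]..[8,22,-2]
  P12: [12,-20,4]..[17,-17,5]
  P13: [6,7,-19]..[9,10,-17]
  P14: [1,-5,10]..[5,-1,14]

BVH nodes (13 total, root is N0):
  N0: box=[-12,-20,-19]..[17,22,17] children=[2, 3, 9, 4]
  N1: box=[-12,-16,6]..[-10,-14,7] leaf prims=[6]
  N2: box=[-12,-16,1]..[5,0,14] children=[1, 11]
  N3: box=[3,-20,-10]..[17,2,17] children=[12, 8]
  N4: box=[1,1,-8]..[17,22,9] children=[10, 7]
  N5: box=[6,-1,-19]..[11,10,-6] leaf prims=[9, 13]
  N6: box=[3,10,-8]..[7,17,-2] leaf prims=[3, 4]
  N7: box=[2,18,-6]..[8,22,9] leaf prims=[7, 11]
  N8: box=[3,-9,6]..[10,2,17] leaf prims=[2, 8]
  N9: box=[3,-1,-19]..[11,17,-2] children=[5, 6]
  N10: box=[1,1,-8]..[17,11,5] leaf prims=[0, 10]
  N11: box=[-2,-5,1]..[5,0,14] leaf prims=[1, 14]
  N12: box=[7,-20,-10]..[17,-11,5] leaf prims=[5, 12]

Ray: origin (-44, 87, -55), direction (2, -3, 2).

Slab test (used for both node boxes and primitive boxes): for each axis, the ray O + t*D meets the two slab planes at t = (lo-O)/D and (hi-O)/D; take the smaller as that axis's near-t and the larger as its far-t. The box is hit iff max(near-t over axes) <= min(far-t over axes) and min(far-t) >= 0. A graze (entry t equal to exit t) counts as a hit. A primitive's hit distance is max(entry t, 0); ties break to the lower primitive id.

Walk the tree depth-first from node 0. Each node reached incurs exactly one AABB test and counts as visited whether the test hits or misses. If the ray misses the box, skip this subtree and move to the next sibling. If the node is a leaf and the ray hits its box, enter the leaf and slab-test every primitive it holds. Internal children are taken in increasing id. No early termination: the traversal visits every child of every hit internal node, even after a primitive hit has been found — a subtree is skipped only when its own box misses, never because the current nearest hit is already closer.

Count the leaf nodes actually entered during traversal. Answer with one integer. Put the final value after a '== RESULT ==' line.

Walk:
N0 x:[16,61/2] y:[65/3,107/3] z:[18,36] -> hit [65/3,61/2], descend [2, 3, 4, 9]
  N2 x:[16,49/2] y:[29,103/3] z:[28,69/2] -> miss, prune
  N3 x:[47/2,61/2] y:[85/3,107/3] z:[45/2,36] -> hit [85/3,61/2], descend [8, 12]
    N8 x:[47/2,27] y:[85/3,32] z:[61/2,36] -> miss, prune
    N12 x:[51/2,61/2] y:[98/3,107/3] z:[45/2,30] -> miss, prune
  N4 x:[45/2,61/2] y:[65/3,86/3] z:[47/2,32] -> hit [47/2,86/3], descend [7, 10]
    N7 x:[23,26] y:[65/3,23] z:[49/2,32] -> miss, prune
    N10 x:[45/2,61/2] y:[76/3,86/3] z:[47/2,30] -> hit [76/3,86/3] leaf, test {P0(miss), P10(miss)}
  N9 x:[47/2,55/2] y:[70/3,88/3] z:[18,53/2] -> hit [47/2,53/2], descend [5, 6]
    N5 x:[25,55/2] y:[77/3,88/3] z:[18,49/2] -> miss, prune
    N6 x:[47/2,51/2] y:[70/3,77/3] z:[47/2,53/2] -> hit [47/2,51/2] leaf, test {P3(miss), P4@t=24}

order=[0, 2, 3, 8, 12, 4, 7, 10, 9, 5, 6]  |boxes|=11  |leaves|=2  hit=P4

== RESULT ==
2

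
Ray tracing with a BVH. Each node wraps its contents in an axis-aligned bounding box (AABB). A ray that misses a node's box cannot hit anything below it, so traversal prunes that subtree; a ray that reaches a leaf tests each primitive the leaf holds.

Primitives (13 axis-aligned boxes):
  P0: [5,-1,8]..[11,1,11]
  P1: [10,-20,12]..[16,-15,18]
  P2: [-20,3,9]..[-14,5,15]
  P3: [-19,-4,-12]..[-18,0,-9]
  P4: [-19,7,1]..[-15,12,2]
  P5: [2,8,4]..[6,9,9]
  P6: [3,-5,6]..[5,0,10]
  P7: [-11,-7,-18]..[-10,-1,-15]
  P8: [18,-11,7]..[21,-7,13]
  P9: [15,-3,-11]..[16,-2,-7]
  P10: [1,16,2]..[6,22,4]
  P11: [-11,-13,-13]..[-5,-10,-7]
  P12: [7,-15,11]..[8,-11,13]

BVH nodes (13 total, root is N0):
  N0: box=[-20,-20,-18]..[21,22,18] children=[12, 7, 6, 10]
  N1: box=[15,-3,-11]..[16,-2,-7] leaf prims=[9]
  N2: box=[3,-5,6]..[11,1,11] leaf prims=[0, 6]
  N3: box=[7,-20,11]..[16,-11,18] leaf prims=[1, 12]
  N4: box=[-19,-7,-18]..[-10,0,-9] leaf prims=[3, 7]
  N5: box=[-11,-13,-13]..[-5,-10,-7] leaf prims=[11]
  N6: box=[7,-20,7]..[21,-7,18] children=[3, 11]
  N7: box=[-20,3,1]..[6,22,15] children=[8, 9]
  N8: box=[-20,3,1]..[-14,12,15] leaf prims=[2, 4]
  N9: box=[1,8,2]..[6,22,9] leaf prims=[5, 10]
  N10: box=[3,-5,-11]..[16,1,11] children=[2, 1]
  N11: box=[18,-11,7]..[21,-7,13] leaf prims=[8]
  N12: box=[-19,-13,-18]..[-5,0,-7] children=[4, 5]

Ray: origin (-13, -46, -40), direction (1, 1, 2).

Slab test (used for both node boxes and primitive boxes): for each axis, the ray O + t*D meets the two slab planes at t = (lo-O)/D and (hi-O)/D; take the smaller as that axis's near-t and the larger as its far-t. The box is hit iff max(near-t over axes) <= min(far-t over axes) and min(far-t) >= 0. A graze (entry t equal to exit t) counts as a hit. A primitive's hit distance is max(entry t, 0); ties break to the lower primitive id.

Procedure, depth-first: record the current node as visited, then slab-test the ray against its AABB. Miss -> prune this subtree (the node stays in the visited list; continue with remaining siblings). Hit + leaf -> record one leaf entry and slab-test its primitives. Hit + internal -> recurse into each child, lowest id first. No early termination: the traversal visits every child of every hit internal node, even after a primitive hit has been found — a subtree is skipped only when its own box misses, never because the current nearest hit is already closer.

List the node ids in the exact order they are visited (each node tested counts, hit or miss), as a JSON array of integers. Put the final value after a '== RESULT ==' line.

Traverse from the root:
N0 x:[-7,34] y:[26,68] z:[11,29] -> hit [26,29], descend [6, 7, 10, 12]
  N6 x:[20,34] y:[26,39] z:[47/2,29] -> hit [26,29], descend [3, 11]
    N3 x:[20,29] y:[26,35] z:[51/2,29] -> hit [26,29] leaf, test {P1@t=26, P12(miss)}
    N11 x:[31,34] y:[35,39] z:[47/2,53/2] -> miss, prune
  N7 x:[-7,19] y:[49,68] z:[41/2,55/2] -> miss, prune
  N10 x:[16,29] y:[41,47] z:[29/2,51/2] -> miss, prune
  N12 x:[-6,8] y:[33,46] z:[11,33/2] -> miss, prune

Visited [0, 6, 3, 11, 7, 10, 12]. Tests: 7 box, 1 leaf. Nearest: P1.

== RESULT ==
[0, 6, 3, 11, 7, 10, 12]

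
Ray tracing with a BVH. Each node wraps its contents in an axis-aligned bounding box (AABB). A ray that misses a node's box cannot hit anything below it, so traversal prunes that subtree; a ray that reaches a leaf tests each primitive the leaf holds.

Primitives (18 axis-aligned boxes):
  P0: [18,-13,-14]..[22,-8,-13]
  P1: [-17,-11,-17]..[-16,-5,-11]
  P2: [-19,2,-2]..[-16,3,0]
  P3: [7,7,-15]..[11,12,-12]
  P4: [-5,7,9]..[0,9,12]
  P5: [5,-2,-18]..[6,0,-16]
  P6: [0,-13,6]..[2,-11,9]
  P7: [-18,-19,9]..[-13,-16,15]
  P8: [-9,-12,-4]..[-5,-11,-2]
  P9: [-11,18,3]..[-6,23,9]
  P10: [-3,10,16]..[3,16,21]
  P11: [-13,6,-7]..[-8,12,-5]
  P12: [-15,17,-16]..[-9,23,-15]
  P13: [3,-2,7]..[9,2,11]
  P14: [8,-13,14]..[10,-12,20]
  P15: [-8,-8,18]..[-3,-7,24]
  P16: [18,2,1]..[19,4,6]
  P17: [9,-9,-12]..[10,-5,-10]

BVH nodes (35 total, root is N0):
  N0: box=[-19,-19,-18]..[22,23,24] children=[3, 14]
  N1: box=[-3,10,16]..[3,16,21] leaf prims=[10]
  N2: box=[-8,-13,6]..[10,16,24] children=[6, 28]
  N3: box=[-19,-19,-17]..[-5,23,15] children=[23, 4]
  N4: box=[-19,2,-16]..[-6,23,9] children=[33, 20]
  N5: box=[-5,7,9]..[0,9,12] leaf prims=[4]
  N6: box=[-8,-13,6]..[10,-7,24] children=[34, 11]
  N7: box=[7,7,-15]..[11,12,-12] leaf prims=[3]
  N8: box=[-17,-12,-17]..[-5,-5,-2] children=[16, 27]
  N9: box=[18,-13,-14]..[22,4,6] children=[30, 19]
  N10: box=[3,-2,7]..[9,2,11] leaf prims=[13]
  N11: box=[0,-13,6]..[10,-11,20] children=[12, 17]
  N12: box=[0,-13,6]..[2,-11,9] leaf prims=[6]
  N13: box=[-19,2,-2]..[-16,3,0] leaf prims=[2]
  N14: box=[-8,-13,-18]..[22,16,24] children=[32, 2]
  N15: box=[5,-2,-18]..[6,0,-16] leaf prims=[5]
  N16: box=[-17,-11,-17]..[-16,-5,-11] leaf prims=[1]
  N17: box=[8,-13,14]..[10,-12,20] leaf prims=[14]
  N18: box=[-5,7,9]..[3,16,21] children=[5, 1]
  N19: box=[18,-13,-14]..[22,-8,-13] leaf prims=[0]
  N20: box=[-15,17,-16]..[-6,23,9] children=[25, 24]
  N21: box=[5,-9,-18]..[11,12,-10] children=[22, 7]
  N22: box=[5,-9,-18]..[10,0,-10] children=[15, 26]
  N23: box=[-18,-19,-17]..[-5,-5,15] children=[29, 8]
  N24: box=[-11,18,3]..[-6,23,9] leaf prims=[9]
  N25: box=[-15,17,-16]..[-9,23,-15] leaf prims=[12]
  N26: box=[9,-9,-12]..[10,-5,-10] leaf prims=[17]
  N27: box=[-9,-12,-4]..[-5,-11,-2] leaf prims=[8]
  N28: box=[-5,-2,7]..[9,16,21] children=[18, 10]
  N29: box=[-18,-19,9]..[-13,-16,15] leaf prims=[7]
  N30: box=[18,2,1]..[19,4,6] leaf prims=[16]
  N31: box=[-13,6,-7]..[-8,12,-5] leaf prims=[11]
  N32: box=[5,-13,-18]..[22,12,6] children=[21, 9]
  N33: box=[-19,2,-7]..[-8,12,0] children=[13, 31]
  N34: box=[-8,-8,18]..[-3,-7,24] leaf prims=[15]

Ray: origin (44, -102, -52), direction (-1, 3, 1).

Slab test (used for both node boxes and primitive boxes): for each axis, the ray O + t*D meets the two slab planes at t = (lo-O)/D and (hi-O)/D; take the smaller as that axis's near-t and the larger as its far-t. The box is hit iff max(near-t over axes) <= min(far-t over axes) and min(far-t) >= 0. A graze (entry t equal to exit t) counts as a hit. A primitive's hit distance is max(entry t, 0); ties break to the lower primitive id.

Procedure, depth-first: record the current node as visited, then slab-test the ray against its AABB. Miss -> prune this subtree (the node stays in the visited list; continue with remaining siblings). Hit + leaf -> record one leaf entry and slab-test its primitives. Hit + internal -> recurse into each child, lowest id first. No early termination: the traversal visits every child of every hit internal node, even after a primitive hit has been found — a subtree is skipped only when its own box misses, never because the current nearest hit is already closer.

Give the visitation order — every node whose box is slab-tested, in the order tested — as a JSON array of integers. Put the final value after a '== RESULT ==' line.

Walk:
N0 x:[22,63] y:[83/3,125/3] z:[34,76] -> hit [34,125/3], descend [3, 14]
  N3 x:[49,63] y:[83/3,125/3] z:[35,67] -> miss, prune
  N14 x:[22,52] y:[89/3,118/3] z:[34,76] -> hit [34,118/3], descend [2, 32]
    N2 x:[34,52] y:[89/3,118/3] z:[58,76] -> miss, prune
    N32 x:[22,39] y:[89/3,38] z:[34,58] -> hit [34,38], descend [9, 21]
      N9 x:[22,26] y:[89/3,106/3] z:[38,58] -> miss, prune
      N21 x:[33,39] y:[31,38] z:[34,42] -> hit [34,38], descend [7, 22]
        N7 x:[33,37] y:[109/3,38] z:[37,40] -> hit [37,37] leaf, test {P3@t=37}
        N22 x:[34,39] y:[31,34] z:[34,42] -> hit [34,34], descend [15, 26]
          N15 x:[38,39] y:[100/3,34] z:[34,36] -> miss, prune
          N26 x:[34,35] y:[31,97/3] z:[40,42] -> miss, prune

Visited [0, 3, 14, 2, 32, 9, 21, 7, 22, 15, 26]. Tests: 11 box, 1 leaf. Nearest: P3.

== RESULT ==
[0, 3, 14, 2, 32, 9, 21, 7, 22, 15, 26]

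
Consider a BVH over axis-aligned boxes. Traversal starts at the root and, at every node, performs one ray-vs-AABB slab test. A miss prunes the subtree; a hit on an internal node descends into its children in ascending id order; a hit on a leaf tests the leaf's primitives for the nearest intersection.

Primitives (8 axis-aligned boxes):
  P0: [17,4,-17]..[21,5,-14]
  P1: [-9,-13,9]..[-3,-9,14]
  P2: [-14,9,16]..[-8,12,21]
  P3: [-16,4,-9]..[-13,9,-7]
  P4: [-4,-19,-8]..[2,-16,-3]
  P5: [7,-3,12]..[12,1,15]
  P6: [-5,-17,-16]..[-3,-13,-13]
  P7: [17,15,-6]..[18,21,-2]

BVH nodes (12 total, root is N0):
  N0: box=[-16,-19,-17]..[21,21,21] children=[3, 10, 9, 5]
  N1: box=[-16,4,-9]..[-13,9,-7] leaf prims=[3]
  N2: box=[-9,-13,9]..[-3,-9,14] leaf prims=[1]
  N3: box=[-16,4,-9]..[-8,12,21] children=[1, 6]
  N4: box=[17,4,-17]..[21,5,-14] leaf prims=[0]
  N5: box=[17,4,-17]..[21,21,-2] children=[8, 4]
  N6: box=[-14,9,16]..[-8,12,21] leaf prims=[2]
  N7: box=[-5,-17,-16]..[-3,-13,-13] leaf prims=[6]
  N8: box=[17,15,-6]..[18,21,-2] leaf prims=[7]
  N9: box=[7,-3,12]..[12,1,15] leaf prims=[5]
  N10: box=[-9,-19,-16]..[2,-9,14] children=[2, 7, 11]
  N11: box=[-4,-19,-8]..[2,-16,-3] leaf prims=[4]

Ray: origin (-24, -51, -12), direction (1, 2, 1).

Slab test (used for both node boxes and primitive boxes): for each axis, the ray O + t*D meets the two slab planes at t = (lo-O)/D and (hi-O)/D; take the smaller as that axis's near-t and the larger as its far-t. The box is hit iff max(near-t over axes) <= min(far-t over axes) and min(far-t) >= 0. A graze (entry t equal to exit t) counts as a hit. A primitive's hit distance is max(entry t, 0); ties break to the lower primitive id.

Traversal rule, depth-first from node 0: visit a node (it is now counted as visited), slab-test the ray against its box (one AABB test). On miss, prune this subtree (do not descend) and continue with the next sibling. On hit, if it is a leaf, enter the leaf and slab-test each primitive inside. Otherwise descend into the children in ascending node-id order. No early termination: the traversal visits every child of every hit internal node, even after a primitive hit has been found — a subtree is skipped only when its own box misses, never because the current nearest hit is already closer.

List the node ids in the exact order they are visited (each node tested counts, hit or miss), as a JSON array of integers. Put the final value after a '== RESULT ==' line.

Walk:
N0 x:[8,45] y:[16,36] z:[-5,33] -> hit [16,33], descend [3, 5, 9, 10]
  N3 x:[8,16] y:[55/2,63/2] z:[3,33] -> miss, prune
  N5 x:[41,45] y:[55/2,36] z:[-5,10] -> miss, prune
  N9 x:[31,36] y:[24,26] z:[24,27] -> miss, prune
  N10 x:[15,26] y:[16,21] z:[-4,26] -> hit [16,21], descend [2, 7, 11]
    N2 x:[15,21] y:[19,21] z:[21,26] -> hit [21,21] leaf, test {P1@t=21}
    N7 x:[19,21] y:[17,19] z:[-4,-1] -> miss, prune
    N11 x:[20,26] y:[16,35/2] z:[4,9] -> miss, prune

order=[0, 3, 5, 9, 10, 2, 7, 11]  |boxes|=8  |leaves|=1  hit=P1

== RESULT ==
[0, 3, 5, 9, 10, 2, 7, 11]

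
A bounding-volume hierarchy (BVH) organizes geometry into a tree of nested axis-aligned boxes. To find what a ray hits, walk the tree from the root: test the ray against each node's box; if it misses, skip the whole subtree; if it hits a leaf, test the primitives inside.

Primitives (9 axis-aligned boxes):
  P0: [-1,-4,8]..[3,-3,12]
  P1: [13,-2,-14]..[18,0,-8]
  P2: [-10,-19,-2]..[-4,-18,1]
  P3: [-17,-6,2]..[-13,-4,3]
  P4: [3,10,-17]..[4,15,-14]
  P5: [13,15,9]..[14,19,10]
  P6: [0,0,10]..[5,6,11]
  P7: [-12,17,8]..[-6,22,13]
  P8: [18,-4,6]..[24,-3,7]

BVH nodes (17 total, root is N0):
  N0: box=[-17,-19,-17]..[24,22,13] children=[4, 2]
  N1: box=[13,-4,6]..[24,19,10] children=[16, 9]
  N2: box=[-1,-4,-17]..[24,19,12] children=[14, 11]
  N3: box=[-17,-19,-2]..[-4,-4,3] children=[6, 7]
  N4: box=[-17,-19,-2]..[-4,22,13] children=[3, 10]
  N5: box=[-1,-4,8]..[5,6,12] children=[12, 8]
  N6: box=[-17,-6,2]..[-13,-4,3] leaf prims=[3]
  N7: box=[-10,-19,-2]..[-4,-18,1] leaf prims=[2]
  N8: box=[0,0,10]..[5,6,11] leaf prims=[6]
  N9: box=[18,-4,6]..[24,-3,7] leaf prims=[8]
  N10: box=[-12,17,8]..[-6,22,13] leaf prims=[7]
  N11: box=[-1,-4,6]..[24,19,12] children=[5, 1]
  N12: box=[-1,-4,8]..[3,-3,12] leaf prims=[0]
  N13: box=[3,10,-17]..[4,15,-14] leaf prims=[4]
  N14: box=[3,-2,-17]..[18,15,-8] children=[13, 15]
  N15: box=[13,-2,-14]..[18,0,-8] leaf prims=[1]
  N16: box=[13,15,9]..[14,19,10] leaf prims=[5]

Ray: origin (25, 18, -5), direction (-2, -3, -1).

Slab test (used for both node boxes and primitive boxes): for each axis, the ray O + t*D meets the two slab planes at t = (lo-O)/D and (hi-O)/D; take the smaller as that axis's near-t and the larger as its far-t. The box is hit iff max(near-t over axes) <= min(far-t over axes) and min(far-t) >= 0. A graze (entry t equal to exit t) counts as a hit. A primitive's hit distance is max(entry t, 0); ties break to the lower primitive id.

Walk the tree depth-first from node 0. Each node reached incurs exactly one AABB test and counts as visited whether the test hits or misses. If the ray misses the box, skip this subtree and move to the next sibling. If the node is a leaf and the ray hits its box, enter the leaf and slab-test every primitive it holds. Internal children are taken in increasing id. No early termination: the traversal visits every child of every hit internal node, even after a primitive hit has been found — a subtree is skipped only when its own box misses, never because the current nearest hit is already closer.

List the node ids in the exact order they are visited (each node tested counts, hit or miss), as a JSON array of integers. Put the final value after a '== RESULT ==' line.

Walk:
N0 x:[1/2,21] y:[-4/3,37/3] z:[-18,12] -> hit [1/2,12], descend [2, 4]
  N2 x:[1/2,13] y:[-1/3,22/3] z:[-17,12] -> hit [1/2,22/3], descend [11, 14]
    N11 x:[1/2,13] y:[-1/3,22/3] z:[-17,-11] -> miss, prune
    N14 x:[7/2,11] y:[1,20/3] z:[3,12] -> hit [7/2,20/3], descend [13, 15]
      N13 x:[21/2,11] y:[1,8/3] z:[9,12] -> miss, prune
      N15 x:[7/2,6] y:[6,20/3] z:[3,9] -> hit [6,6] leaf, test {P1@t=6}
  N4 x:[29/2,21] y:[-4/3,37/3] z:[-18,-3] -> miss, prune

Visited [0, 2, 11, 14, 13, 15, 4]. Tests: 7 box, 1 leaf. Nearest: P1.

== RESULT ==
[0, 2, 11, 14, 13, 15, 4]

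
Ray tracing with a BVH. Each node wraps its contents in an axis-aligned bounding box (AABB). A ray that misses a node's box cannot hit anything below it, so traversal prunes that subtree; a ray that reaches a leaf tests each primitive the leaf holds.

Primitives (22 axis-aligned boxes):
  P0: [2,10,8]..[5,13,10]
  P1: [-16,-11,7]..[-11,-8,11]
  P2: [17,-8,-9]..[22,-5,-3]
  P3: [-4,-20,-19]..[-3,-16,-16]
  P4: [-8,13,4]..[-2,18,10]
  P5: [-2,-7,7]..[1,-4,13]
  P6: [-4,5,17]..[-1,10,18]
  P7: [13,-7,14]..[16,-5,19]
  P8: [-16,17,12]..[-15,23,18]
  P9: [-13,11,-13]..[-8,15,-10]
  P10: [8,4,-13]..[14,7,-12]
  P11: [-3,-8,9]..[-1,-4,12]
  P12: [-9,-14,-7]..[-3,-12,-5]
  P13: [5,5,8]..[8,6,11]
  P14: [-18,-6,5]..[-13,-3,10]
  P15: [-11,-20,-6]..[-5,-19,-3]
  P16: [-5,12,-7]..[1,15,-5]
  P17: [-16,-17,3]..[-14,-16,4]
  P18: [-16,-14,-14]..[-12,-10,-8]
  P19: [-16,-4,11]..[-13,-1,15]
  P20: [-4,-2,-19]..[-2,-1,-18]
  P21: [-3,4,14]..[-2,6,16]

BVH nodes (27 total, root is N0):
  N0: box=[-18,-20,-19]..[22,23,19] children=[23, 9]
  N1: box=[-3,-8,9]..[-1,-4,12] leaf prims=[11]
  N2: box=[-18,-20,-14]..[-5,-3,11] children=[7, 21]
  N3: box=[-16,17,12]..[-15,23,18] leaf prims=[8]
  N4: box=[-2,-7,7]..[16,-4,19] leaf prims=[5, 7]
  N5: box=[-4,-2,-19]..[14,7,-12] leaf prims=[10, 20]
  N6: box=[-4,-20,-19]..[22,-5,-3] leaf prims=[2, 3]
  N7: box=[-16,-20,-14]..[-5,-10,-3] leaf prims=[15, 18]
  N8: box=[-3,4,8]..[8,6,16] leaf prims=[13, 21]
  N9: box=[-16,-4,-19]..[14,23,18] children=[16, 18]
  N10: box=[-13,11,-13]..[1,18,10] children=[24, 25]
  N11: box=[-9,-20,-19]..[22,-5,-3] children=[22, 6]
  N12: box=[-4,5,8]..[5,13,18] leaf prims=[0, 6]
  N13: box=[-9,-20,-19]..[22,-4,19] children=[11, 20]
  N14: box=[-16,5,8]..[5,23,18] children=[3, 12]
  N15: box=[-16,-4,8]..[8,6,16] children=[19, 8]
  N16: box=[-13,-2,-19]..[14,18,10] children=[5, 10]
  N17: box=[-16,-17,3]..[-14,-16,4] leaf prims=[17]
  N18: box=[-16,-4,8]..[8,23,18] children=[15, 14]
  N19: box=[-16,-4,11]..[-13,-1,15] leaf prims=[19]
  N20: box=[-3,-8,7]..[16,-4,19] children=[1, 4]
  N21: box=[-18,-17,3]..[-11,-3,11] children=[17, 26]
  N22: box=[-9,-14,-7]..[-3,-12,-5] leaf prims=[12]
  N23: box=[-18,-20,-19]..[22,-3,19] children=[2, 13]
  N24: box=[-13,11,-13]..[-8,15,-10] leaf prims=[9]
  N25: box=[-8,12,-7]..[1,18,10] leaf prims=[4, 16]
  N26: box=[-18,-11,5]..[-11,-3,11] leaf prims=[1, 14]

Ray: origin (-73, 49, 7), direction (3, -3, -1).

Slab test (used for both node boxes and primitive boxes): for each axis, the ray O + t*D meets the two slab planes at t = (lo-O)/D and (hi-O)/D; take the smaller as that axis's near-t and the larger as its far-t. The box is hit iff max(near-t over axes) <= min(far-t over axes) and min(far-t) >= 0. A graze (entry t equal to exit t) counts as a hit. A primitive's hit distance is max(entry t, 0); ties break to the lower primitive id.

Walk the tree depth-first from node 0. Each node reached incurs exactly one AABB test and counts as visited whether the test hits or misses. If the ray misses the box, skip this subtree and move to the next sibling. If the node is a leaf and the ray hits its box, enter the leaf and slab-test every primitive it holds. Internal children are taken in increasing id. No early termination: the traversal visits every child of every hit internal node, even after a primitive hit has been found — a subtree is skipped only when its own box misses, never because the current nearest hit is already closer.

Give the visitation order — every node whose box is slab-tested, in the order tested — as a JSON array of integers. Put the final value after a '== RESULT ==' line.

Walk:
N0 x:[55/3,95/3] y:[26/3,23] z:[-12,26] -> hit [55/3,23], descend [9, 23]
  N9 x:[19,29] y:[26/3,53/3] z:[-11,26] -> miss, prune
  N23 x:[55/3,95/3] y:[52/3,23] z:[-12,26] -> hit [55/3,23], descend [2, 13]
    N2 x:[55/3,68/3] y:[52/3,23] z:[-4,21] -> hit [55/3,21], descend [7, 21]
      N7 x:[19,68/3] y:[59/3,23] z:[10,21] -> hit [59/3,21] leaf, test {P15(miss), P18@t=59/3}
      N21 x:[55/3,62/3] y:[52/3,22] z:[-4,4] -> miss, prune
    N13 x:[64/3,95/3] y:[53/3,23] z:[-12,26] -> hit [64/3,23], descend [11, 20]
      N11 x:[64/3,95/3] y:[18,23] z:[10,26] -> hit [64/3,23], descend [6, 22]
        N6 x:[23,95/3] y:[18,23] z:[10,26] -> hit [23,23] leaf, test {P2(miss), P3@t=23}
        N22 x:[64/3,70/3] y:[61/3,21] z:[12,14] -> miss, prune
      N20 x:[70/3,89/3] y:[53/3,19] z:[-12,0] -> miss, prune

Summary -> nodes [0, 9, 23, 2, 7, 21, 13, 11, 6, 22, 20]; box-tests=11; leaf-entries=2; first=P18

== RESULT ==
[0, 9, 23, 2, 7, 21, 13, 11, 6, 22, 20]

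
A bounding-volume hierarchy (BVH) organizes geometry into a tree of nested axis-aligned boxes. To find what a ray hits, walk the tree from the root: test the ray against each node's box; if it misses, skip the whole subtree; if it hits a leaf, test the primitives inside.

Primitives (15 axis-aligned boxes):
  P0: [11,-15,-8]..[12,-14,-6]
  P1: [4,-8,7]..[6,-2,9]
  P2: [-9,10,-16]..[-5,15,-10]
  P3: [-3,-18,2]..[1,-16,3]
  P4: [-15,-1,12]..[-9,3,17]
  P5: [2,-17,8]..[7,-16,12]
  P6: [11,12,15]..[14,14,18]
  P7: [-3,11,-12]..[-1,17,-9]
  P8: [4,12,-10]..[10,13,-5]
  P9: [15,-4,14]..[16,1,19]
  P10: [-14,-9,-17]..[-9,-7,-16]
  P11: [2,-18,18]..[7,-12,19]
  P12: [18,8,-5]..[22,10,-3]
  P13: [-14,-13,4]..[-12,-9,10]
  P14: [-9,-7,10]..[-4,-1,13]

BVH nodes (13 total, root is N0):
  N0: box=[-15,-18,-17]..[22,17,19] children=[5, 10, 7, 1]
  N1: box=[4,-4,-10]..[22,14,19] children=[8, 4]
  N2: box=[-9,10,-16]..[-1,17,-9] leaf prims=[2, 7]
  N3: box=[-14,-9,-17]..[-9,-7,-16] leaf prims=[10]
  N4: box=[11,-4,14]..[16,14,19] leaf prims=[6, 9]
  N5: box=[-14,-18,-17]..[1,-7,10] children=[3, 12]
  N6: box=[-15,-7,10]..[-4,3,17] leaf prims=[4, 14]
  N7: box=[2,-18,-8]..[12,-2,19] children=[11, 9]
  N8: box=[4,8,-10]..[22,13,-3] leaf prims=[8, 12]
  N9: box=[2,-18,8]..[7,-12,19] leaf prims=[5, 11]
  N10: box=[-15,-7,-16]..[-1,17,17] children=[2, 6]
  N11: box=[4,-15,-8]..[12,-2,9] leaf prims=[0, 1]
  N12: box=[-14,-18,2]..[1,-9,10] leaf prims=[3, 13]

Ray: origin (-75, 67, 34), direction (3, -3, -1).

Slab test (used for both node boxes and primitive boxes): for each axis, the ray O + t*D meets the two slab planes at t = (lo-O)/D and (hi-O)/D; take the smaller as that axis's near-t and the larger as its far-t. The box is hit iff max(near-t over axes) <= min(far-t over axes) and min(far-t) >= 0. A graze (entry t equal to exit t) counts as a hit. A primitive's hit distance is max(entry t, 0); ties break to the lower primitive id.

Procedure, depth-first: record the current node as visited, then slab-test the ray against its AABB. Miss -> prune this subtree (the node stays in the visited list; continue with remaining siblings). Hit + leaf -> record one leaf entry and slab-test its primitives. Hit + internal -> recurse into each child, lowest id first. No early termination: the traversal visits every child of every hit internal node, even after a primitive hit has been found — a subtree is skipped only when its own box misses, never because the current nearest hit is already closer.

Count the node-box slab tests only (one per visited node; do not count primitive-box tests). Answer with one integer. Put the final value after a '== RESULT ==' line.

Trace the traversal:
N0 x:[20,97/3] y:[50/3,85/3] z:[15,51] -> hit [20,85/3], descend [1, 5, 7, 10]
  N1 x:[79/3,97/3] y:[53/3,71/3] z:[15,44] -> miss, prune
  N5 x:[61/3,76/3] y:[74/3,85/3] z:[24,51] -> hit [74/3,76/3], descend [3, 12]
    N3 x:[61/3,22] y:[74/3,76/3] z:[50,51] -> miss, prune
    N12 x:[61/3,76/3] y:[76/3,85/3] z:[24,32] -> hit [76/3,76/3] leaf, test {P3(miss), P13(miss)}
  N7 x:[77/3,29] y:[23,85/3] z:[15,42] -> hit [77/3,85/3], descend [9, 11]
    N9 x:[77/3,82/3] y:[79/3,85/3] z:[15,26] -> miss, prune
    N11 x:[79/3,29] y:[23,82/3] z:[25,42] -> hit [79/3,82/3] leaf, test {P0(miss), P1(miss)}
  N10 x:[20,74/3] y:[50/3,74/3] z:[17,50] -> hit [20,74/3], descend [2, 6]
    N2 x:[22,74/3] y:[50/3,19] z:[43,50] -> miss, prune
    N6 x:[20,71/3] y:[64/3,74/3] z:[17,24] -> hit [64/3,71/3] leaf, test {P4@t=64/3, P14@t=68/3}

order=[0, 1, 5, 3, 12, 7, 9, 11, 10, 2, 6]  |boxes|=11  |leaves|=3  hit=P4

== RESULT ==
11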